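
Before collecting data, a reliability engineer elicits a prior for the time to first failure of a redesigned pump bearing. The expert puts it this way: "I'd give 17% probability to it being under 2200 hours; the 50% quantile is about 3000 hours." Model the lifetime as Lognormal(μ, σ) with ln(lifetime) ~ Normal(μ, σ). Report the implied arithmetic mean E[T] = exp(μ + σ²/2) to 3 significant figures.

If T ~ Lognormal(μ,σ) then ln T ~ Normal(μ,σ), so the p-quantile of ln T is μ + z_p·σ.
ln(2200) = 7.696 and ln(3000) = 8.006; z_{0.17} = -0.9542, z_{0.5} = 0.
σ = (8.006 − 7.696)/(0 − (-0.9542)) = 0.325.
μ = 7.696 − (-0.9542)·0.325 = 8.006.
E[T] = exp(μ + σ²/2) = exp(8.006 + 0.0528) = 3160 hours.

E[T] ≈ 3160 hours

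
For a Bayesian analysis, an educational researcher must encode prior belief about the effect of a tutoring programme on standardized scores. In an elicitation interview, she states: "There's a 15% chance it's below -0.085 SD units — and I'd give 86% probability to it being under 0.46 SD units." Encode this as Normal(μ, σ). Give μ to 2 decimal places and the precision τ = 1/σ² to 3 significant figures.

μ = 0.18, τ = 15.1

For Normal(μ,σ), the p-quantile is μ + z_p·σ. Here z_{0.15} = -1.036, z_{0.86} = 1.08.
So -0.085 = μ − 1.036σ and 0.46 = μ + 1.08σ.
Subtracting: σ = (0.46 − -0.085)/(1.08 − (-1.036)) = 0.26.
Then μ = -0.085 − (-1.036)·0.26 = 0.18.
Precision τ = 1/σ² = 1/0.2575² = 15.1.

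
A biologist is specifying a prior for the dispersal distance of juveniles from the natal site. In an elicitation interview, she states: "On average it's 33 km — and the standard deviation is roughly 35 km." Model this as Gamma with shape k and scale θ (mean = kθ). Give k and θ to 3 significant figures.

k ≈ 0.889, θ ≈ 37.1

For Gamma(k, scale θ): mean = kθ, variance = kθ², so CV = 1/√k.
CV = SD/mean = 35/33 = 1.061, hence k = 1/CV² = 0.889.
Then θ = mean/k = 33/0.889 = 37.1.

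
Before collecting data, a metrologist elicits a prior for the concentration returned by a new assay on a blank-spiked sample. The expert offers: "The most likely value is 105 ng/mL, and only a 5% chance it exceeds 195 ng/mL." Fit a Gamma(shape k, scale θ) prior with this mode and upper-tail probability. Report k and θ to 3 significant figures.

k ≈ 8.26, θ ≈ 14.5

Gamma(k,θ) with k>1 has mode (k−1)θ, so θ = 105/(k−1).
Need P(X < 195) = 0.95 with θ tied to k this way. Start at k = 2, θ = 105: P(X<195) ≈ 0.554.
Too low — raise k to concentrate. Iterating converges to k ≈ 8.26.
Then θ = 105/(8.26−1) ≈ 14.5.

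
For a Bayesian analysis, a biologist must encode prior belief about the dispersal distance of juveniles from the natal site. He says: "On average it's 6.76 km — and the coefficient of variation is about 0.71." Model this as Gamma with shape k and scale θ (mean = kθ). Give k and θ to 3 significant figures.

For Gamma(k, scale θ): mean = kθ, variance = kθ², so CV = 1/√k.
CV = 0.71, hence k = 1/CV² = 1.98.
Then θ = mean/k = 6.76/1.98 = 3.41.

k ≈ 1.98, θ ≈ 3.41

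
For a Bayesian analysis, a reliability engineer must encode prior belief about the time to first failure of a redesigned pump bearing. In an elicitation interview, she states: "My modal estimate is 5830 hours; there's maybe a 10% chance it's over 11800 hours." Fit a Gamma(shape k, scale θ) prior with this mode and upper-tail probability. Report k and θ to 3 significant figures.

Gamma(k,θ) with k>1 has mode (k−1)θ, so θ = 5830/(k−1).
Need P(X < 11800) = 0.9 with θ tied to k this way. Start at k = 2, θ = 5830: P(X<11800) ≈ 0.600.
Too low — raise k to concentrate. Iterating converges to k ≈ 4.86.
Then θ = 5830/(4.86−1) ≈ 1510.

k ≈ 4.86, θ ≈ 1510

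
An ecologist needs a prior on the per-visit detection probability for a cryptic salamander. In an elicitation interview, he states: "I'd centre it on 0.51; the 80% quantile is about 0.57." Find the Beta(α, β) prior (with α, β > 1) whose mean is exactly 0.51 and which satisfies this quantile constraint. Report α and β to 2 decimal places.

α ≈ 25.18, β ≈ 24.19

With mean 0.51 fixed, write α = 0.51s, β = 0.49s where s = α+β.
Need P(θ < 0.57) = 0.8 under Beta(0.51s, 0.49s). Normal approximation: (q−m)/√(m(1−m)/s) ≈ z_{0.8} = 0.842, so s ≈ 0.51·0.49·(0.842)²/(0.57−0.51)² = 49.2.
At s = 49.2: P(θ<0.57) ≈ 0.800. Adjusting to match 0.8 gives s ≈ 49.37.
So α = 0.51·49.37 ≈ 25.18, β = 0.49·49.37 ≈ 24.19.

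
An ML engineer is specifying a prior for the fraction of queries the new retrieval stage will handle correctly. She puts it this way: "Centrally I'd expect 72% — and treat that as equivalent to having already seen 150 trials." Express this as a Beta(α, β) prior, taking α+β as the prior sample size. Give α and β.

α = 108, β = 42

Under the effective-sample-size interpretation, Beta(α, β) has prior mean α/(α+β) and prior sample size α+β.
So α+β = 150 and α/(α+β) = 0.72, giving α = 0.72·150 = 108 and β = 150 − 108 = 42.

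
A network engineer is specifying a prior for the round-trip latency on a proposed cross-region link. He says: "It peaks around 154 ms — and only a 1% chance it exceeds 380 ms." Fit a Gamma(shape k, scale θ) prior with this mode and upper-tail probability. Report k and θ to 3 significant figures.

Gamma(k,θ) with k>1 has mode (k−1)θ, so θ = 154/(k−1).
Need P(X < 380) = 0.99 with θ tied to k this way. Start at k = 2, θ = 154: P(X<380) ≈ 0.706.
Too low — raise k to concentrate. Iterating converges to k ≈ 6.77.
Then θ = 154/(6.77−1) ≈ 26.7.

k ≈ 6.77, θ ≈ 26.7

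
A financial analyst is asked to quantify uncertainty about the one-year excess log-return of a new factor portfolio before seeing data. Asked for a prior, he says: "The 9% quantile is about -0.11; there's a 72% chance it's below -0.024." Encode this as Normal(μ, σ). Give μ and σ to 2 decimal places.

For Normal(μ,σ), the p-quantile is μ + z_p·σ. Here z_{0.09} = -1.341, z_{0.72} = 0.5828.
So -0.11 = μ − 1.341σ and -0.024 = μ + 0.5828σ.
Subtracting: σ = (-0.024 − -0.11)/(0.5828 − (-1.341)) = 0.04.
Then μ = -0.11 − (-1.341)·0.04 = -0.05.

μ = -0.05, σ = 0.04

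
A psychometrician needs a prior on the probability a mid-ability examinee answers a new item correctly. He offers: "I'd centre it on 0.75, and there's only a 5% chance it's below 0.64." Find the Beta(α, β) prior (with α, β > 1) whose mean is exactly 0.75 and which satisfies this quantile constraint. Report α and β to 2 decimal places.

With mean 0.75 fixed, write α = 0.75s, β = 0.25s where s = α+β.
Need P(θ < 0.64) = 0.05 under Beta(0.75s, 0.25s). Normal approximation: (q−m)/√(m(1−m)/s) ≈ z_{0.05} = -1.64, so s ≈ 0.75·0.25·(-1.64)²/(0.64−0.75)² = 41.9.
At s = 41.9: P(θ<0.64) ≈ 0.058. Adjusting to match 0.05 gives s ≈ 45.93.
So α = 0.75·45.93 ≈ 34.45, β = 0.25·45.93 ≈ 11.48.

α ≈ 34.45, β ≈ 11.48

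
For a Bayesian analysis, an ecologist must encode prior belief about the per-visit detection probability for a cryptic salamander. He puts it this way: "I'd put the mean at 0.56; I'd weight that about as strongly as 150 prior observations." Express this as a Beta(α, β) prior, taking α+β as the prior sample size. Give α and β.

Under the effective-sample-size interpretation, Beta(α, β) has prior mean α/(α+β) and prior sample size α+β.
So α+β = 150 and α/(α+β) = 0.56, giving α = 0.56·150 = 84 and β = 150 − 84 = 66.

α = 84, β = 66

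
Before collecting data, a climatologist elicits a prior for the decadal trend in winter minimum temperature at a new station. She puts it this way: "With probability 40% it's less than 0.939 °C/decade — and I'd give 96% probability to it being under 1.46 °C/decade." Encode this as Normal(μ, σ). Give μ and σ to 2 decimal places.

μ = 1.00, σ = 0.26

The p-quantile of Normal(μ,σ) is μ + z_p·σ, with z_{0.4} = -0.2533 and z_{0.96} = 1.751.
Eliminate σ: μ = (z₂·x₁ − z₁·x₂)/(z₂ − z₁) = (1.751·0.939 − (-0.2533)·1.46)/2.004 = 1.00.
Then σ = (x₂ − x₁)/(z₂ − z₁) = (1.46 − 0.939)/2.004 = 0.26.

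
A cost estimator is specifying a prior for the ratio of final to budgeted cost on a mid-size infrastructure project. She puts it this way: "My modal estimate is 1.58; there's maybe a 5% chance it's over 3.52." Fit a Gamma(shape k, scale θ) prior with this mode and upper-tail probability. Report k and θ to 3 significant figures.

k ≈ 5.28, θ ≈ 0.369

Gamma(k,θ) with k>1 has mode (k−1)θ, so θ = 1.58/(k−1).
Need P(X < 3.52) = 0.95 with θ tied to k this way. Start at k = 2, θ = 1.58: P(X<3.52) ≈ 0.652.
Too low — raise k to concentrate. Iterating converges to k ≈ 5.28.
Then θ = 1.58/(5.28−1) ≈ 0.369.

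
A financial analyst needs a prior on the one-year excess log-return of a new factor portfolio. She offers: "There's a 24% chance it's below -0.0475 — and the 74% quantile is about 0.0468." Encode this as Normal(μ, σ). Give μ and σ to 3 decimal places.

The p-quantile of Normal(μ,σ) is μ + z_p·σ, with z_{0.24} = -0.7063 and z_{0.74} = 0.6433.
Eliminate σ: μ = (z₂·x₁ − z₁·x₂)/(z₂ − z₁) = (0.6433·-0.0475 − (-0.7063)·0.0468)/1.35 = 0.002.
Then σ = (x₂ − x₁)/(z₂ − z₁) = (0.0468 − -0.0475)/1.35 = 0.070.

μ = 0.002, σ = 0.070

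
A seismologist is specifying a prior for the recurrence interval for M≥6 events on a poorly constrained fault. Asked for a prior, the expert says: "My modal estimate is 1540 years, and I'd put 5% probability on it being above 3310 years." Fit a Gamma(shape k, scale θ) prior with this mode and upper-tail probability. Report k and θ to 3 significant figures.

k ≈ 5.71, θ ≈ 327

Gamma(k,θ) with k>1 has mode (k−1)θ, so θ = 1540/(k−1).
Need P(X < 3310) = 0.95 with θ tied to k this way. Start at k = 2, θ = 1540: P(X<3310) ≈ 0.633.
Too low — raise k to concentrate. Iterating converges to k ≈ 5.71.
Then θ = 1540/(5.71−1) ≈ 327.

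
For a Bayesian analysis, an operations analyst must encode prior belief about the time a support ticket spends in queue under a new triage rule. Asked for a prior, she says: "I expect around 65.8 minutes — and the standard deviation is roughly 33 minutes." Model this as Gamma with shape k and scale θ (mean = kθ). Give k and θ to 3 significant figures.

For Gamma(k, scale θ): mean = kθ, variance = kθ², so CV = 1/√k.
CV = SD/mean = 33/65.8 = 0.5015, hence k = 1/CV² = 3.98.
Then θ = mean/k = 65.8/3.98 = 16.6.

k ≈ 3.98, θ ≈ 16.6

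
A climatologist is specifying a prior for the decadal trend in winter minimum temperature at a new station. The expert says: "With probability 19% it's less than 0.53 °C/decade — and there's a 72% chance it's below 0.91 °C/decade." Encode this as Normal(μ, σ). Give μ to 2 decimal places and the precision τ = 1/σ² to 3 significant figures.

For Normal(μ,σ), the p-quantile is μ + z_p·σ. Here z_{0.19} = -0.8779, z_{0.72} = 0.5828.
So 0.53 = μ − 0.8779σ and 0.91 = μ + 0.5828σ.
Subtracting: σ = (0.91 − 0.53)/(0.5828 − (-0.8779)) = 0.26.
Then μ = 0.53 − (-0.8779)·0.26 = 0.76.
Precision τ = 1/σ² = 1/0.2601² = 14.8.

μ = 0.76, τ = 14.8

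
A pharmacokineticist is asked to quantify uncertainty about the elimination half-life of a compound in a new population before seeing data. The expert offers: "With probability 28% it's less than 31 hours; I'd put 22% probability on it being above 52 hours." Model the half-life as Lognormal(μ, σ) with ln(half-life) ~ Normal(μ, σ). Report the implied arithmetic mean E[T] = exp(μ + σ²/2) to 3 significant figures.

E[T] ≈ 41.7 hours

If T ~ Lognormal(μ,σ) then ln T ~ Normal(μ,σ), so the p-quantile of ln T is μ + z_p·σ.
ln(31) = 3.434 and ln(52) = 3.951; z_{0.28} = -0.5828, z_{0.78} = 0.7722.
σ = (3.951 − 3.434)/(0.7722 − (-0.5828)) = 0.382.
μ = 3.434 − (-0.5828)·0.382 = 3.656.
E[T] = exp(μ + σ²/2) = exp(3.656 + 0.0729) = 41.7 hours.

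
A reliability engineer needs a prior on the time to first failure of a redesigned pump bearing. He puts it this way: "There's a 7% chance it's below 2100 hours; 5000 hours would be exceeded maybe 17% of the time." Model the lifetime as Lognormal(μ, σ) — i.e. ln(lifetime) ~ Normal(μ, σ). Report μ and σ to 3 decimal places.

μ ≈ 8.177, σ ≈ 0.357

If T ~ Lognormal(μ,σ) then ln T ~ Normal(μ,σ), so the p-quantile of ln T is μ + z_p·σ.
ln(2100) = 7.65 and ln(5000) = 8.517; z_{0.07} = -1.476, z_{0.83} = 0.9542.
σ = (8.517 − 7.65)/(0.9542 − (-1.476)) = 0.357.
μ = 7.65 − (-1.476)·0.357 = 8.177.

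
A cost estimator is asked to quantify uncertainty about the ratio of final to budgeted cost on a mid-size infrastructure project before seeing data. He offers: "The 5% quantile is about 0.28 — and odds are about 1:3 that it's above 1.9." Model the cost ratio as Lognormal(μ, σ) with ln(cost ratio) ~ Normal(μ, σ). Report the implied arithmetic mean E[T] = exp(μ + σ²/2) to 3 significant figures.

If T ~ Lognormal(μ,σ) then ln T ~ Normal(μ,σ), so the p-quantile of ln T is μ + z_p·σ.
ln(0.28) = -1.273 and ln(1.9) = 0.6419; z_{0.05} = -1.645, z_{0.75} = 0.6745.
σ = (0.6419 − -1.273)/(0.6745 − (-1.645)) = 0.826.
μ = -1.273 − (-1.645)·0.826 = 0.085.
E[T] = exp(μ + σ²/2) = exp(0.085 + 0.3408) = 1.53.

E[T] ≈ 1.53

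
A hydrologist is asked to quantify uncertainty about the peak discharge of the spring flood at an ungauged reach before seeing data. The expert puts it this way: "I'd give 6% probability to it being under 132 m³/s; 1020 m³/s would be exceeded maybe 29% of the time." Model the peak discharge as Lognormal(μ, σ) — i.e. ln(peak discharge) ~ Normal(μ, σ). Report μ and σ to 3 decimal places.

If T ~ Lognormal(μ,σ) then ln T ~ Normal(μ,σ), so the p-quantile of ln T is μ + z_p·σ.
ln(132) = 4.883 and ln(1020) = 6.928; z_{0.06} = -1.555, z_{0.71} = 0.5534.
σ = (6.928 − 4.883)/(0.5534 − (-1.555)) = 0.970.
μ = 4.883 − (-1.555)·0.970 = 6.391.

μ ≈ 6.391, σ ≈ 0.970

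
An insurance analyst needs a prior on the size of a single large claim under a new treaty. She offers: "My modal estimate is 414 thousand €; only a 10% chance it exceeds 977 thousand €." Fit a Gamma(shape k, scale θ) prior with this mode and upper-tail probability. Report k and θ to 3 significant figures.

k ≈ 3.61, θ ≈ 159

Gamma(k,θ) with k>1 has mode (k−1)θ, so θ = 414/(k−1).
Need P(X < 977) = 0.9 with θ tied to k this way. Start at k = 2, θ = 414: P(X<977) ≈ 0.683.
Too low — raise k to concentrate. Iterating converges to k ≈ 3.61.
Then θ = 414/(3.61−1) ≈ 159.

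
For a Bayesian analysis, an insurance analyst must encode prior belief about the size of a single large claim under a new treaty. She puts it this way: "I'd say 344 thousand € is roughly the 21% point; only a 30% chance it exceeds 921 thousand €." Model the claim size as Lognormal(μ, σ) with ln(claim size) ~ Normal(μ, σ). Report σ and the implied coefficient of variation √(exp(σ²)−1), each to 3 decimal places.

σ ≈ 0.740, CV ≈ 0.854

If T ~ Lognormal(μ,σ) then ln T ~ Normal(μ,σ), so the p-quantile of ln T is μ + z_p·σ.
ln(344) = 5.841 and ln(921) = 6.825; z_{0.21} = -0.8064, z_{0.7} = 0.5244.
σ = (6.825 − 5.841)/(0.5244 − (-0.8064)) = 0.740.
μ = 5.841 − (-0.8064)·0.740 = 6.437.
CV = √(exp(σ²)−1) = √(exp(0.5476)−1) = 0.854.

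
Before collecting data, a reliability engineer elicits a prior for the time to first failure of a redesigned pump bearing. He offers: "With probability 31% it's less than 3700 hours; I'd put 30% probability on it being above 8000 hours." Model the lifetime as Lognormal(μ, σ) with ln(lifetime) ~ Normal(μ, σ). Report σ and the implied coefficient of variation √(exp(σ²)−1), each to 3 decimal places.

σ ≈ 0.756, CV ≈ 0.878

If T ~ Lognormal(μ,σ) then ln T ~ Normal(μ,σ), so the p-quantile of ln T is μ + z_p·σ.
ln(3700) = 8.216 and ln(8000) = 8.987; z_{0.31} = -0.4959, z_{0.7} = 0.5244.
σ = (8.987 − 8.216)/(0.5244 − (-0.4959)) = 0.756.
μ = 8.216 − (-0.4959)·0.756 = 8.591.
CV = √(exp(σ²)−1) = √(exp(0.5712)−1) = 0.878.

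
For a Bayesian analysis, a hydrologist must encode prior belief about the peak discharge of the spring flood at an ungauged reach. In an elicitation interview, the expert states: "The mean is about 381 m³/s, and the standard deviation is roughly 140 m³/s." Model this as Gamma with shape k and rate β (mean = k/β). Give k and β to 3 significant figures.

For Gamma(k, rate β): mean = k/β, variance = k/β², so CV = 1/√k.
CV = SD/mean = 140/381 = 0.3675, hence k = 1/CV² = 7.41.
Then β = k/mean = 7.41/381 = 0.0194.

k ≈ 7.41, β ≈ 0.0194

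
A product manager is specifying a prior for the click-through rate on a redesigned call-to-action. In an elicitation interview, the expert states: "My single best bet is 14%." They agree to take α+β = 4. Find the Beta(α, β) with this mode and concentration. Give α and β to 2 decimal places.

α = 1.28, β = 2.72

For α,β > 1 the Beta mode is (α−1)/(α+β−2). With α+β = 4, the mode is (α−1)/2.
Set (α−1)/2 = 0.14 → α = 1 + 0.14·2 = 1.28.
β = 4 − α = 2.72.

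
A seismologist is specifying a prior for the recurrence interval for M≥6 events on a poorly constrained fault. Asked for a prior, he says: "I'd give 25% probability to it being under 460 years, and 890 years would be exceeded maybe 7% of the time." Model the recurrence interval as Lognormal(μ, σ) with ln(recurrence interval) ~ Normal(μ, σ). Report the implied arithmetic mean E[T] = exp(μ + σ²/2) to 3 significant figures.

If T ~ Lognormal(μ,σ) then ln T ~ Normal(μ,σ), so the p-quantile of ln T is μ + z_p·σ.
ln(460) = 6.131 and ln(890) = 6.791; z_{0.25} = -0.6745, z_{0.93} = 1.476.
σ = (6.791 − 6.131)/(1.476 − (-0.6745)) = 0.307.
μ = 6.131 − (-0.6745)·0.307 = 6.338.
E[T] = exp(μ + σ²/2) = exp(6.338 + 0.0471) = 593 years.

E[T] ≈ 593 years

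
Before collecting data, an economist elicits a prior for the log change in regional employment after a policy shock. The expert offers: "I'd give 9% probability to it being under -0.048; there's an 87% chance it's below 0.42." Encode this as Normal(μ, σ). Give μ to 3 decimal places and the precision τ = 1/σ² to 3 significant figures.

μ = 0.206, τ = 27.8

For Normal(μ,σ), the p-quantile is μ + z_p·σ. Here z_{0.09} = -1.341, z_{0.87} = 1.126.
So -0.048 = μ − 1.341σ and 0.42 = μ + 1.126σ.
Subtracting: σ = (0.42 − -0.048)/(1.126 − (-1.341)) = 0.190.
Then μ = -0.048 − (-1.341)·0.190 = 0.206.
Precision τ = 1/σ² = 1/0.1897² = 27.8.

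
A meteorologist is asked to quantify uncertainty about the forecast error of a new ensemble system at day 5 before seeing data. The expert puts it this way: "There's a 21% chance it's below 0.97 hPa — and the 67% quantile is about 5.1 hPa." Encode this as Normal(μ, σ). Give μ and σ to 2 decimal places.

μ = 3.64, σ = 3.31

The p-quantile of Normal(μ,σ) is μ + z_p·σ, with z_{0.21} = -0.8064 and z_{0.67} = 0.4399.
Eliminate σ: μ = (z₂·x₁ − z₁·x₂)/(z₂ − z₁) = (0.4399·0.97 − (-0.8064)·5.1)/1.246 = 3.64.
Then σ = (x₂ − x₁)/(z₂ − z₁) = (5.1 − 0.97)/1.246 = 3.31.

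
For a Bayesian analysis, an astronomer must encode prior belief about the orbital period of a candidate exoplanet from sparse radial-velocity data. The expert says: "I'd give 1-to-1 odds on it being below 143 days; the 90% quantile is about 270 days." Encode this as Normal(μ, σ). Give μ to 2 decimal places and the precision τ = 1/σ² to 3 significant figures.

μ = 143.00, τ = 0.000102

For Normal(μ,σ), the p-quantile is μ + z_p·σ. Here z_{0.5} = 0, z_{0.9} = 1.282.
So 143 = μ + 0σ and 270 = μ + 1.282σ.
Subtracting: σ = (270 − 143)/(1.282 − (0)) = 99.10.
Then μ = 143 − (0)·99.10 = 143.00.
Precision τ = 1/σ² = 1/99.1² = 0.000102.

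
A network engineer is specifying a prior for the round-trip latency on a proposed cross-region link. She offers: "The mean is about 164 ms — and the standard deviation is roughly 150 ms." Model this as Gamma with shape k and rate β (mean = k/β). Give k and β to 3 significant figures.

k ≈ 1.2, β ≈ 0.00729

For Gamma(k, rate β): mean = k/β, variance = k/β², so CV = 1/√k.
CV = SD/mean = 150/164 = 0.9146, hence k = 1/CV² = 1.2.
Then β = k/mean = 1.2/164 = 0.00729.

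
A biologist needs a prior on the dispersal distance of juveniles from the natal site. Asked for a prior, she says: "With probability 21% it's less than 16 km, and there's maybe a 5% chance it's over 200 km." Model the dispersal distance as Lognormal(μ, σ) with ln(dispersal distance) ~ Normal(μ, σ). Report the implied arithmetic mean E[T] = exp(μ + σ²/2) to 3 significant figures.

If T ~ Lognormal(μ,σ) then ln T ~ Normal(μ,σ), so the p-quantile of ln T is μ + z_p·σ.
ln(16) = 2.773 and ln(200) = 5.298; z_{0.21} = -0.8064, z_{0.95} = 1.645.
σ = (5.298 − 2.773)/(1.645 − (-0.8064)) = 1.030.
μ = 2.773 − (-0.8064)·1.030 = 3.604.
E[T] = exp(μ + σ²/2) = exp(3.604 + 0.5308) = 62.4 km.

E[T] ≈ 62.4 km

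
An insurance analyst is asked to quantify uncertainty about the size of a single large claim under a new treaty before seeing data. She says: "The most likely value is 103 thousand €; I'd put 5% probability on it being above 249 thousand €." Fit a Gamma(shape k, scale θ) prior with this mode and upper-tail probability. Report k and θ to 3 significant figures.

Gamma(k,θ) with k>1 has mode (k−1)θ, so θ = 103/(k−1).
Need P(X < 249) = 0.95 with θ tied to k this way. Start at k = 2, θ = 103: P(X<249) ≈ 0.695.
Too low — raise k to concentrate. Iterating converges to k ≈ 4.5.
Then θ = 103/(4.5−1) ≈ 29.4.

k ≈ 4.5, θ ≈ 29.4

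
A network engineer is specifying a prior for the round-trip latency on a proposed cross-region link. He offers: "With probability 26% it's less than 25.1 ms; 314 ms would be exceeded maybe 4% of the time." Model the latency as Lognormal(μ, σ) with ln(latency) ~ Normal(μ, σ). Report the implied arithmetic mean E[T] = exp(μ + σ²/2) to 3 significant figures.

E[T] ≈ 86.4 ms

If T ~ Lognormal(μ,σ) then ln T ~ Normal(μ,σ), so the p-quantile of ln T is μ + z_p·σ.
ln(25.1) = 3.223 and ln(314) = 5.749; z_{0.26} = -0.6433, z_{0.96} = 1.751.
σ = (5.749 − 3.223)/(1.751 − (-0.6433)) = 1.055.
μ = 3.223 − (-0.6433)·1.055 = 3.902.
E[T] = exp(μ + σ²/2) = exp(3.902 + 0.5569) = 86.4 ms.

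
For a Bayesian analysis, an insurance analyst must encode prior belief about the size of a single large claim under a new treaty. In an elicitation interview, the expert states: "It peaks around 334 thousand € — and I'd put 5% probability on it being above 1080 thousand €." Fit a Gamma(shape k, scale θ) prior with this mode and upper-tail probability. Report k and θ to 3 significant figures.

k ≈ 2.9, θ ≈ 176

Gamma(k,θ) with k>1 has mode (k−1)θ, so θ = 334/(k−1).
Need P(X < 1080) = 0.95 with θ tied to k this way. Start at k = 2, θ = 334: P(X<1080) ≈ 0.833.
Too low — raise k to concentrate. Iterating converges to k ≈ 2.9.
Then θ = 334/(2.9−1) ≈ 176.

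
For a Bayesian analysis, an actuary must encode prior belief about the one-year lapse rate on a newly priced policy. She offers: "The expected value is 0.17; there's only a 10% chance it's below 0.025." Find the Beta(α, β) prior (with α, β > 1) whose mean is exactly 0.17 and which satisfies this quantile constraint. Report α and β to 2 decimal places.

α ≈ 1.10, β ≈ 5.37

With mean 0.17 fixed, write α = 0.17s, β = 0.83s where s = α+β.
Need P(θ < 0.025) = 0.1 under Beta(0.17s, 0.83s). Normal approximation: (q−m)/√(m(1−m)/s) ≈ z_{0.1} = -1.28, so s ≈ 0.17·0.83·(-1.28)²/(0.025−0.17)² = 11.0.
At s = 11.0: P(θ<0.025) ≈ 0.034. Adjusting to match 0.1 gives s ≈ 6.47.
So α = 0.17·6.47 ≈ 1.10, β = 0.83·6.47 ≈ 5.37.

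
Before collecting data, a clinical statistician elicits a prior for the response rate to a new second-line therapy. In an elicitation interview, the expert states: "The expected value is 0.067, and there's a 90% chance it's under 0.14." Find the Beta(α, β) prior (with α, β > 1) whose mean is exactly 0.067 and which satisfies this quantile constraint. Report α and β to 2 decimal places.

α ≈ 1.39, β ≈ 19.42

With mean 0.067 fixed, write α = 0.067s, β = 0.933s where s = α+β.
Need P(θ < 0.14) = 0.9 under Beta(0.067s, 0.933s). Normal approximation: (q−m)/√(m(1−m)/s) ≈ z_{0.9} = 1.28, so s ≈ 0.067·0.933·(1.28)²/(0.14−0.067)² = 19.3.
At s = 19.3: P(θ<0.14) ≈ 0.894. Adjusting to match 0.9 gives s ≈ 20.82.
So α = 0.067·20.82 ≈ 1.39, β = 0.933·20.82 ≈ 19.42.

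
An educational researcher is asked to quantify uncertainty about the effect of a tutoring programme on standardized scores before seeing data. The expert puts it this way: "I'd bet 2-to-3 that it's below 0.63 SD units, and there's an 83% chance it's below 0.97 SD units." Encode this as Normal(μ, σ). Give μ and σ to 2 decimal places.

μ = 0.70, σ = 0.28

The p-quantile of Normal(μ,σ) is μ + z_p·σ, with z_{0.4} = -0.2533 and z_{0.83} = 0.9542.
Eliminate σ: μ = (z₂·x₁ − z₁·x₂)/(z₂ − z₁) = (0.9542·0.63 − (-0.2533)·0.97)/1.208 = 0.70.
Then σ = (x₂ − x₁)/(z₂ − z₁) = (0.97 − 0.63)/1.208 = 0.28.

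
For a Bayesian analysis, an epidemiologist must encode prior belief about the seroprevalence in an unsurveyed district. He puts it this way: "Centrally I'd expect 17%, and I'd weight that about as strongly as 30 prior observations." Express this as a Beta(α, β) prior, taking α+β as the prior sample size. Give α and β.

α = 5.1, β = 24.9

Under the effective-sample-size interpretation, Beta(α, β) has prior mean α/(α+β) and prior sample size α+β.
So α+β = 30 and α/(α+β) = 0.17, giving α = 0.17·30 = 5.1 and β = 30 − 5.1 = 24.9.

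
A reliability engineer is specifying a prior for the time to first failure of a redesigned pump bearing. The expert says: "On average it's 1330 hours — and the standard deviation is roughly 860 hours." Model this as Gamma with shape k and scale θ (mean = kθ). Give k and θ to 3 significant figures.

k ≈ 2.39, θ ≈ 556

For Gamma(k, scale θ): mean = kθ, variance = kθ², so CV = 1/√k.
CV = SD/mean = 860/1330 = 0.6466, hence k = 1/CV² = 2.39.
Then θ = mean/k = 1330/2.39 = 556.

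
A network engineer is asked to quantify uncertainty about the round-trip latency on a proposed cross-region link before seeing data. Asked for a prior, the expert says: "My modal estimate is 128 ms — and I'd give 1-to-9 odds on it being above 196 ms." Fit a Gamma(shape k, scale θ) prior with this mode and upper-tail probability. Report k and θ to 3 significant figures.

k ≈ 11.3, θ ≈ 12.5

Gamma(k,θ) with k>1 has mode (k−1)θ, so θ = 128/(k−1).
Need P(X < 196) = 0.9 with θ tied to k this way. Start at k = 2, θ = 128: P(X<196) ≈ 0.453.
Too low — raise k to concentrate. Iterating converges to k ≈ 11.3.
Then θ = 128/(11.3−1) ≈ 12.5.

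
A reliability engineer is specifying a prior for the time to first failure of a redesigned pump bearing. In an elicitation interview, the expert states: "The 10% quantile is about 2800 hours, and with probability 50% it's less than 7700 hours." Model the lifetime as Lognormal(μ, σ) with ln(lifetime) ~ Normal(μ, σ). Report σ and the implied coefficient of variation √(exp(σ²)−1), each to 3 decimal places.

If T ~ Lognormal(μ,σ) then ln T ~ Normal(μ,σ), so the p-quantile of ln T is μ + z_p·σ.
ln(2800) = 7.937 and ln(7700) = 8.949; z_{0.1} = -1.282, z_{0.5} = 0.
σ = (8.949 − 7.937)/(0 − (-1.282)) = 0.789.
μ = 7.937 − (-1.282)·0.789 = 8.949.
CV = √(exp(σ²)−1) = √(exp(0.6231)−1) = 0.930.

σ ≈ 0.789, CV ≈ 0.930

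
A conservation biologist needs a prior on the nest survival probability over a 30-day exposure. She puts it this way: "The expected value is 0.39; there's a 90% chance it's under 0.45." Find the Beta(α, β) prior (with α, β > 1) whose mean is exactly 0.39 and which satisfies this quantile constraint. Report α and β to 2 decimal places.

With mean 0.39 fixed, write α = 0.39s, β = 0.61s where s = α+β.
Need P(θ < 0.45) = 0.9 under Beta(0.39s, 0.61s). Normal approximation: (q−m)/√(m(1−m)/s) ≈ z_{0.9} = 1.28, so s ≈ 0.39·0.61·(1.28)²/(0.45−0.39)² = 108.5.
At s = 108.5: P(θ<0.45) ≈ 0.899. Adjusting to match 0.9 gives s ≈ 109.74.
So α = 0.39·109.74 ≈ 42.80, β = 0.61·109.74 ≈ 66.94.

α ≈ 42.80, β ≈ 66.94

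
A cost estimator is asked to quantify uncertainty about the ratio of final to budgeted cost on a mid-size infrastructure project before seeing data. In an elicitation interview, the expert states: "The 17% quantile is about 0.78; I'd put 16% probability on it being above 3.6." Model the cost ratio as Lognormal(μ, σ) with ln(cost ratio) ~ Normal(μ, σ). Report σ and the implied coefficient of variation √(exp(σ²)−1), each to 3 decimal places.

σ ≈ 0.785, CV ≈ 0.923

If T ~ Lognormal(μ,σ) then ln T ~ Normal(μ,σ), so the p-quantile of ln T is μ + z_p·σ.
ln(0.78) = -0.2485 and ln(3.6) = 1.281; z_{0.17} = -0.9542, z_{0.84} = 0.9945.
σ = (1.281 − -0.2485)/(0.9945 − (-0.9542)) = 0.785.
μ = -0.2485 − (-0.9542)·0.785 = 0.500.
CV = √(exp(σ²)−1) = √(exp(0.6160)−1) = 0.923.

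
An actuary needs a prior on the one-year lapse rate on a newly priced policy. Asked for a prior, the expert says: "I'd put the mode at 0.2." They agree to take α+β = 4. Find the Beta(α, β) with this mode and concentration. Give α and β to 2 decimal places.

α = 1.40, β = 2.60

For α,β > 1 the Beta mode is (α−1)/(α+β−2). With α+β = 4, the mode is (α−1)/2.
Set (α−1)/2 = 0.2 → α = 1 + 0.2·2 = 1.40.
β = 4 − α = 2.60.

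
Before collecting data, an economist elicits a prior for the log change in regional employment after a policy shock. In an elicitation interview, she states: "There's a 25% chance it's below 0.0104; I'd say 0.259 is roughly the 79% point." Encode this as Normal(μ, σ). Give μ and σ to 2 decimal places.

μ = 0.12, σ = 0.17

For Normal(μ,σ), the p-quantile is μ + z_p·σ. Here z_{0.25} = -0.6745, z_{0.79} = 0.8064.
So 0.0104 = μ − 0.6745σ and 0.259 = μ + 0.8064σ.
Subtracting: σ = (0.259 − 0.0104)/(0.8064 − (-0.6745)) = 0.17.
Then μ = 0.0104 − (-0.6745)·0.17 = 0.12.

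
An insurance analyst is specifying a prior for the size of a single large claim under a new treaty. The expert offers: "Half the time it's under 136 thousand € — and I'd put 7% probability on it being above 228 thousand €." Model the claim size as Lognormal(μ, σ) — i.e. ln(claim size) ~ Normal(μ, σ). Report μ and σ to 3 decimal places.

If T ~ Lognormal(μ,σ) then ln T ~ Normal(μ,σ), so the p-quantile of ln T is μ + z_p·σ.
ln(136) = 4.913 and ln(228) = 5.429; z_{0.5} = 0, z_{0.93} = 1.476.
σ = (5.429 − 4.913)/(1.476 − (0)) = 0.350.
μ = 4.913 − (0)·0.350 = 4.913.

μ ≈ 4.913, σ ≈ 0.350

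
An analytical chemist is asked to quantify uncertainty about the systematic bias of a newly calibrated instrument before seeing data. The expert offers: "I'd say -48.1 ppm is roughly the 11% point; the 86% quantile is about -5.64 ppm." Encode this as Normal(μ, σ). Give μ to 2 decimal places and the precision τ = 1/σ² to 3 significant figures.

μ = -25.52, τ = 0.00295

The p-quantile of Normal(μ,σ) is μ + z_p·σ, with z_{0.11} = -1.227 and z_{0.86} = 1.08.
Eliminate σ: μ = (z₂·x₁ − z₁·x₂)/(z₂ − z₁) = (1.08·-48.1 − (-1.227)·-5.64)/2.307 = -25.52.
Then σ = (x₂ − x₁)/(z₂ − z₁) = (-5.64 − -48.1)/2.307 = 18.41.
Precision τ = 1/σ² = 1/18.41² = 0.00295.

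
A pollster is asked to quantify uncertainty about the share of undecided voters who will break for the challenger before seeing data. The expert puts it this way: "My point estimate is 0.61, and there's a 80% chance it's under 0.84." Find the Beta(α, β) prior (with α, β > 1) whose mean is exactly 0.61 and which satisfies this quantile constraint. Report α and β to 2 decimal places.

α ≈ 1.99, β ≈ 1.27

With mean 0.61 fixed, write α = 0.61s, β = 0.39s where s = α+β.
Need P(θ < 0.84) = 0.8 under Beta(0.61s, 0.39s). Normal approximation: (q−m)/√(m(1−m)/s) ≈ z_{0.8} = 0.842, so s ≈ 0.61·0.39·(0.842)²/(0.84−0.61)² = 3.2.
At s = 3.2: P(θ<0.84) ≈ 0.796. Adjusting to match 0.8 gives s ≈ 3.26.
So α = 0.61·3.26 ≈ 1.99, β = 0.39·3.26 ≈ 1.27.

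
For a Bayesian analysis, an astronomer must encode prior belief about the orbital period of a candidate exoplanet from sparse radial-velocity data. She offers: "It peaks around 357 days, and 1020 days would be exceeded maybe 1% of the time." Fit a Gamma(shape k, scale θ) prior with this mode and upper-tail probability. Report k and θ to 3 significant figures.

Gamma(k,θ) with k>1 has mode (k−1)θ, so θ = 357/(k−1).
Need P(X < 1020) = 0.99 with θ tied to k this way. Start at k = 2, θ = 357: P(X<1020) ≈ 0.778.
Too low — raise k to concentrate. Iterating converges to k ≈ 5.13.
Then θ = 357/(5.13−1) ≈ 86.4.

k ≈ 5.13, θ ≈ 86.4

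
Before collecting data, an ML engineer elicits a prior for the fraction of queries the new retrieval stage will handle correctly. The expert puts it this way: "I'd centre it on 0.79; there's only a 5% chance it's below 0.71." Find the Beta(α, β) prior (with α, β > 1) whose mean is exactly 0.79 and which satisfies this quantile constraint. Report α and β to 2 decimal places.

With mean 0.79 fixed, write α = 0.79s, β = 0.21s where s = α+β.
Need P(θ < 0.71) = 0.05 under Beta(0.79s, 0.21s). Normal approximation: (q−m)/√(m(1−m)/s) ≈ z_{0.05} = -1.64, so s ≈ 0.79·0.21·(-1.64)²/(0.71−0.79)² = 70.1.
At s = 70.1: P(θ<0.71) ≈ 0.058. Adjusting to match 0.05 gives s ≈ 76.99.
So α = 0.79·76.99 ≈ 60.82, β = 0.21·76.99 ≈ 16.17.

α ≈ 60.82, β ≈ 16.17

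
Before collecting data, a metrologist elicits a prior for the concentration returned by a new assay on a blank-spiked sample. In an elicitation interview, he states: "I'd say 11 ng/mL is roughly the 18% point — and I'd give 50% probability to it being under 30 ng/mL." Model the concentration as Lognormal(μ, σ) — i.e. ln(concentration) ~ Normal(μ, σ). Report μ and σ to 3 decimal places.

If T ~ Lognormal(μ,σ) then ln T ~ Normal(μ,σ), so the p-quantile of ln T is μ + z_p·σ.
ln(11) = 2.398 and ln(30) = 3.401; z_{0.18} = -0.9154, z_{0.5} = 0.
σ = (3.401 − 2.398)/(0 − (-0.9154)) = 1.096.
μ = 2.398 − (-0.9154)·1.096 = 3.401.

μ ≈ 3.401, σ ≈ 1.096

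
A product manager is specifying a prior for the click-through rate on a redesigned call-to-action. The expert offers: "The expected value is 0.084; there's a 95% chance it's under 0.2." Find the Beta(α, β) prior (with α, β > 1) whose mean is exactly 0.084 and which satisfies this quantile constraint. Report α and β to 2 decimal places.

α ≈ 1.74, β ≈ 19.00

With mean 0.084 fixed, write α = 0.084s, β = 0.916s where s = α+β.
Need P(θ < 0.2) = 0.95 under Beta(0.084s, 0.916s). Normal approximation: (q−m)/√(m(1−m)/s) ≈ z_{0.95} = 1.64, so s ≈ 0.084·0.916·(1.64)²/(0.2−0.084)² = 15.5.
At s = 15.5: P(θ<0.2) ≈ 0.930. Adjusting to match 0.95 gives s ≈ 20.74.
So α = 0.084·20.74 ≈ 1.74, β = 0.916·20.74 ≈ 19.00.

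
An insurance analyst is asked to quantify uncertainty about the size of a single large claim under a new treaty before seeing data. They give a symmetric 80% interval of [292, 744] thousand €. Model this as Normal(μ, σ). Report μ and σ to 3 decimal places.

A symmetric 80% interval runs μ ± z·σ with z = 1.282.
Half-width = 226, so σ = 226/1.282 = 176.349.
μ is the interval midpoint, 518.000.

μ = 518.000, σ = 176.349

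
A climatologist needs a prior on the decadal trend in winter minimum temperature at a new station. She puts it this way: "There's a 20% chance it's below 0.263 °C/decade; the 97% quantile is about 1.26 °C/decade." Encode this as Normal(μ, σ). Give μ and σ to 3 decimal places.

μ = 0.571, σ = 0.366

The p-quantile of Normal(μ,σ) is μ + z_p·σ, with z_{0.2} = -0.8416 and z_{0.97} = 1.881.
Eliminate σ: μ = (z₂·x₁ − z₁·x₂)/(z₂ − z₁) = (1.881·0.263 − (-0.8416)·1.26)/2.722 = 0.571.
Then σ = (x₂ − x₁)/(z₂ − z₁) = (1.26 − 0.263)/2.722 = 0.366.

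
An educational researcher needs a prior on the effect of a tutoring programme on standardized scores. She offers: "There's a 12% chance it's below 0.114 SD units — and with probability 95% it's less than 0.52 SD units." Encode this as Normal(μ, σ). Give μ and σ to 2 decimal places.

The p-quantile of Normal(μ,σ) is μ + z_p·σ, with z_{0.12} = -1.175 and z_{0.95} = 1.645.
Eliminate σ: μ = (z₂·x₁ − z₁·x₂)/(z₂ − z₁) = (1.645·0.114 − (-1.175)·0.52)/2.82 = 0.28.
Then σ = (x₂ − x₁)/(z₂ − z₁) = (0.52 − 0.114)/2.82 = 0.14.

μ = 0.28, σ = 0.14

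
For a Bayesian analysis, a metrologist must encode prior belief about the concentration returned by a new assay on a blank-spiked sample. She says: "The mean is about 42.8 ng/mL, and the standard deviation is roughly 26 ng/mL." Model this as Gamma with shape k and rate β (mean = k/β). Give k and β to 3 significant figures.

k ≈ 2.71, β ≈ 0.0633

For Gamma(k, rate β): mean = k/β, variance = k/β², so CV = 1/√k.
CV = SD/mean = 26/42.8 = 0.6075, hence k = 1/CV² = 2.71.
Then β = k/mean = 2.71/42.8 = 0.0633.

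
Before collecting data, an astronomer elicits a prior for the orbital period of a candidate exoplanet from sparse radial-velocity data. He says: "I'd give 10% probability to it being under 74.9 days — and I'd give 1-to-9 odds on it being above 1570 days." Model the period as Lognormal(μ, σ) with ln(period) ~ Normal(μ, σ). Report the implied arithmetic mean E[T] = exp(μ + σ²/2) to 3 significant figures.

E[T] ≈ 694 days

If T ~ Lognormal(μ,σ) then ln T ~ Normal(μ,σ), so the p-quantile of ln T is μ + z_p·σ.
ln(74.9) = 4.316 and ln(1570) = 7.359; z_{0.1} = -1.282, z_{0.9} = 1.282.
σ = (7.359 − 4.316)/(1.282 − (-1.282)) = 1.187.
μ = 4.316 − (-1.282)·1.187 = 5.837.
E[T] = exp(μ + σ²/2) = exp(5.837 + 0.7046) = 694 days.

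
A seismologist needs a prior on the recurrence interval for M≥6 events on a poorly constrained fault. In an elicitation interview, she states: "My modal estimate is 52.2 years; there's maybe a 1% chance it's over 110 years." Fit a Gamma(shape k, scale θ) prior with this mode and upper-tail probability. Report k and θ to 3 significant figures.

k ≈ 9.75, θ ≈ 5.96

Gamma(k,θ) with k>1 has mode (k−1)θ, so θ = 52.2/(k−1).
Need P(X < 110) = 0.99 with θ tied to k this way. Start at k = 2, θ = 52.2: P(X<110) ≈ 0.622.
Too low — raise k to concentrate. Iterating converges to k ≈ 9.75.
Then θ = 52.2/(9.75−1) ≈ 5.96.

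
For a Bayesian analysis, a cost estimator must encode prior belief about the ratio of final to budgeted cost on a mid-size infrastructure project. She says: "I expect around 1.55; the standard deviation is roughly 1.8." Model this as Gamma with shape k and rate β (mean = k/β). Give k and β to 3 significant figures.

k ≈ 0.742, β ≈ 0.478

For Gamma(k, rate β): mean = k/β, variance = k/β², so CV = 1/√k.
CV = SD/mean = 1.8/1.55 = 1.161, hence k = 1/CV² = 0.742.
Then β = k/mean = 0.742/1.55 = 0.478.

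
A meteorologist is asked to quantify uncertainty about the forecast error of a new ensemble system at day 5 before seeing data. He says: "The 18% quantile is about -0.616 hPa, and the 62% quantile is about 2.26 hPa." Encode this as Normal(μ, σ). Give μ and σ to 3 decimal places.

The p-quantile of Normal(μ,σ) is μ + z_p·σ, with z_{0.18} = -0.9154 and z_{0.62} = 0.3055.
Eliminate σ: μ = (z₂·x₁ − z₁·x₂)/(z₂ − z₁) = (0.3055·-0.616 − (-0.9154)·2.26)/1.221 = 1.540.
Then σ = (x₂ − x₁)/(z₂ − z₁) = (2.26 − -0.616)/1.221 = 2.356.

μ = 1.540, σ = 2.356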